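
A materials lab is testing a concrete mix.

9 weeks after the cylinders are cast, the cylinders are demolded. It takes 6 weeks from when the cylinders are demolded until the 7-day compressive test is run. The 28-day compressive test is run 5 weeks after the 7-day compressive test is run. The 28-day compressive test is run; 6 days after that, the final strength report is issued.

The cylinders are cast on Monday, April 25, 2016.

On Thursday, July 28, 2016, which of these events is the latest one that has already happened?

The cylinders are demolded

The cylinders are cast: Apr 25, 2016.
The cylinders are demolded: Apr 25, 2016 + 9 weeks = Jun 27, 2016.
The 7-day compressive test is run: Jun 27, 2016 + 6 weeks = Aug 8, 2016.
The 28-day compressive test is run: Aug 8, 2016 + 5 weeks = Sep 12, 2016.
The final strength report is issued: Sep 12, 2016 + 6 days = Sep 18, 2016.
Jul 28, 2016 falls between when the cylinders are demolded (Jun 27, 2016) and when the 7-day compressive test is run (Aug 8, 2016).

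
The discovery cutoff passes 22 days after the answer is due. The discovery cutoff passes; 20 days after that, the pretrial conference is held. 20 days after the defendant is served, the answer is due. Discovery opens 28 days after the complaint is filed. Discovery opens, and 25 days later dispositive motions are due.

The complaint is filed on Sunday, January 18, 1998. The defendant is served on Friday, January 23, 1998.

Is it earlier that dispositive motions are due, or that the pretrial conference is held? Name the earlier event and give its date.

The complaint is filed: Jan 18, 1998.
Discovery opens: Jan 18, 1998 + 28 days = Feb 15, 1998.
Dispositive motions are due: Feb 15, 1998 + 25 days = Mar 12, 1998.
The defendant is served: Jan 23, 1998.
The answer is due: Jan 23, 1998 + 20 days = Feb 12, 1998.
The discovery cutoff passes: Feb 12, 1998 + 22 days = Mar 6, 1998.
The pretrial conference is held: Mar 6, 1998 + 20 days = Mar 26, 1998.
Comparing: dispositive motions are due on Mar 12, 1998 vs the pretrial conference is held on Mar 26, 1998. Earlier: dispositive motions are due.

Dispositive motions are due — Thursday, March 12, 1998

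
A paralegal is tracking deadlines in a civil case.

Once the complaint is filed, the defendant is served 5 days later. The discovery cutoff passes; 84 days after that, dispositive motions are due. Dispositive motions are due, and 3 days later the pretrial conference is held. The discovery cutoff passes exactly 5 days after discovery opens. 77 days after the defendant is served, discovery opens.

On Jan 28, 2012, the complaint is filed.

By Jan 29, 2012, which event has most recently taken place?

The complaint is filed: Jan 28, 2012.
The defendant is served: Jan 28, 2012 + 5 days = Feb 2, 2012.
Discovery opens: Feb 2, 2012 + 77 days = Apr 19, 2012.
The discovery cutoff passes: Apr 19, 2012 + 5 days = Apr 24, 2012.
Dispositive motions are due: Apr 24, 2012 + 84 days = Jul 17, 2012.
The pretrial conference is held: Jul 17, 2012 + 3 days = Jul 20, 2012.
Jan 29, 2012 falls between when the complaint is filed (Jan 28, 2012) and when the defendant is served (Feb 2, 2012).

The complaint is filed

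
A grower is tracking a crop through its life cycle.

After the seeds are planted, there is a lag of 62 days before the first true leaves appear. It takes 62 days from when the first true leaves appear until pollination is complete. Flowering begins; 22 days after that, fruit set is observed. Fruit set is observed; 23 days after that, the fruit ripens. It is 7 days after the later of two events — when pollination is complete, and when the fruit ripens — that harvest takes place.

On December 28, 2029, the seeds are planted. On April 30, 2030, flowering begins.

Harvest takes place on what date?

June 21, 2030

The seeds are planted: Dec 28, 2029.
The first true leaves appear: Dec 28, 2029 + 62 days = Feb 28, 2030.
Pollination is complete: Feb 28, 2030 + 62 days = May 1, 2030.
Flowering begins: Apr 30, 2030.
Fruit set is observed: Apr 30, 2030 + 22 days = May 22, 2030.
The fruit ripens: May 22, 2030 + 23 days = Jun 14, 2030.
Both prerequisites met — pollination is complete (May 1, 2030), the fruit ripens (Jun 14, 2030); the later is Jun 14, 2030.
Harvest takes place: Jun 14, 2030 + 7 days = Jun 21, 2030.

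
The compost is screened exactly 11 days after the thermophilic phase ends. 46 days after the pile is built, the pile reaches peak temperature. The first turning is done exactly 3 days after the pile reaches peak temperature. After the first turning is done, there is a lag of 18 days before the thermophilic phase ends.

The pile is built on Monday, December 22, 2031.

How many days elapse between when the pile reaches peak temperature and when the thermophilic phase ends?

Causal path: the pile reaches peak temperature → the first turning is done → the thermophilic phase ends.
Total delay along the path: 3 + 18 = 21 days.

21 days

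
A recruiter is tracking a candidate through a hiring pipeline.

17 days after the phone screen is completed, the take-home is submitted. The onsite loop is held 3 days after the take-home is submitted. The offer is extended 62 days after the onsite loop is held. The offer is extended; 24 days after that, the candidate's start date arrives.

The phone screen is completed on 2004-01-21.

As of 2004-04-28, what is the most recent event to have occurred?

The offer is extended

The phone screen is completed: Jan 21, 2004.
The take-home is submitted: Jan 21, 2004 + 17 days = Feb 7, 2004.
The onsite loop is held: Feb 7, 2004 + 3 days = Feb 10, 2004.
The offer is extended: Feb 10, 2004 + 62 days = Apr 12, 2004.
The candidate's start date arrives: Apr 12, 2004 + 24 days = May 6, 2004.
Apr 28, 2004 falls between when the offer is extended (Apr 12, 2004) and when the candidate's start date arrives (May 6, 2004).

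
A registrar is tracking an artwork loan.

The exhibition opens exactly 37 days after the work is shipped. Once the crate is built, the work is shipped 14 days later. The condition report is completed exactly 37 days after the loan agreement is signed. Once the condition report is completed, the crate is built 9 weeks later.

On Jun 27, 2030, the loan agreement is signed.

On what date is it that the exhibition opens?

Nov 25, 2030

The loan agreement is signed: Jun 27, 2030.
The condition report is completed: Jun 27, 2030 + 37 days = Aug 3, 2030.
The crate is built: Aug 3, 2030 + 9 weeks = Oct 5, 2030.
The work is shipped: Oct 5, 2030 + 14 days = Oct 19, 2030.
The exhibition opens: Oct 19, 2030 + 37 days = Nov 25, 2030.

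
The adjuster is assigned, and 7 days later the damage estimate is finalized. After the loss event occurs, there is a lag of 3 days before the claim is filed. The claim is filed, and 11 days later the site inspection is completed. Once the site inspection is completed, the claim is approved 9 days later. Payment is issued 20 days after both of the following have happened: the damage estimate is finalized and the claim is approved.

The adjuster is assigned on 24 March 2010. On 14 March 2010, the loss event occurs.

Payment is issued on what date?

The adjuster is assigned: Mar 24, 2010.
The damage estimate is finalized: Mar 24, 2010 + 7 days = Mar 31, 2010.
The loss event occurs: Mar 14, 2010.
The claim is filed: Mar 14, 2010 + 3 days = Mar 17, 2010.
The site inspection is completed: Mar 17, 2010 + 11 days = Mar 28, 2010.
The claim is approved: Mar 28, 2010 + 9 days = Apr 6, 2010.
Both prerequisites met — the damage estimate is finalized (Mar 31, 2010), the claim is approved (Apr 6, 2010); the later is Apr 6, 2010.
Payment is issued: Apr 6, 2010 + 20 days = Apr 26, 2010.

26 April 2010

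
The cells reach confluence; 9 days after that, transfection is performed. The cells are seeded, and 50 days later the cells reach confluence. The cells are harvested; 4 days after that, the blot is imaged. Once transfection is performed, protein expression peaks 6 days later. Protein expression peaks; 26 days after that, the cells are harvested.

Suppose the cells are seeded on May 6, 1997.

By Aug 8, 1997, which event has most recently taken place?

The cells are seeded: May 6, 1997.
The cells reach confluence: May 6, 1997 + 50 days = Jun 25, 1997.
Transfection is performed: Jun 25, 1997 + 9 days = Jul 4, 1997.
Protein expression peaks: Jul 4, 1997 + 6 days = Jul 10, 1997.
The cells are harvested: Jul 10, 1997 + 26 days = Aug 5, 1997.
The blot is imaged: Aug 5, 1997 + 4 days = Aug 9, 1997.
Aug 8, 1997 falls between when the cells are harvested (Aug 5, 1997) and when the blot is imaged (Aug 9, 1997).

The cells are harvested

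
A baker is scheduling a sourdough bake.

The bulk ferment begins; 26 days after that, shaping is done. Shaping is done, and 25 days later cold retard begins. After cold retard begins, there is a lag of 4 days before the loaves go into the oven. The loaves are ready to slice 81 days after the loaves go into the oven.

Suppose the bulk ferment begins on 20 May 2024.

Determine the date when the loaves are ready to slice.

3 October 2024

The bulk ferment begins: May 20, 2024.
Shaping is done: May 20, 2024 + 26 days = Jun 15, 2024.
Cold retard begins: Jun 15, 2024 + 25 days = Jul 10, 2024.
The loaves go into the oven: Jul 10, 2024 + 4 days = Jul 14, 2024.
The loaves are ready to slice: Jul 14, 2024 + 81 days = Oct 3, 2024.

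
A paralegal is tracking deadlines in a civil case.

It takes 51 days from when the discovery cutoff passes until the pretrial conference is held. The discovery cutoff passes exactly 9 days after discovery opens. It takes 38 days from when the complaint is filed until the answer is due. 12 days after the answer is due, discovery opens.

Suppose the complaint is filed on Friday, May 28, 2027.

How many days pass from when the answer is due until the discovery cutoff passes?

Causal path: the answer is due → discovery opens → the discovery cutoff passes.
Total delay along the path: 12 + 9 = 21 days.

21 days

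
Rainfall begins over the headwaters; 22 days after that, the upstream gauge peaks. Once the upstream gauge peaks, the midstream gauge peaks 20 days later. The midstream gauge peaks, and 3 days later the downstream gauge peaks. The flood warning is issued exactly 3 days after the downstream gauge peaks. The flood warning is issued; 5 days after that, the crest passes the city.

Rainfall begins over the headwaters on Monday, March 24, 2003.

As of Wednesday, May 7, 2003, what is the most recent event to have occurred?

Rainfall begins over the headwaters: Mar 24, 2003.
The upstream gauge peaks: Mar 24, 2003 + 22 days = Apr 15, 2003.
The midstream gauge peaks: Apr 15, 2003 + 20 days = May 5, 2003.
The downstream gauge peaks: May 5, 2003 + 3 days = May 8, 2003.
The flood warning is issued: May 8, 2003 + 3 days = May 11, 2003.
The crest passes the city: May 11, 2003 + 5 days = May 16, 2003.
May 7, 2003 falls between when the midstream gauge peaks (May 5, 2003) and when the downstream gauge peaks (May 8, 2003).

The midstream gauge peaks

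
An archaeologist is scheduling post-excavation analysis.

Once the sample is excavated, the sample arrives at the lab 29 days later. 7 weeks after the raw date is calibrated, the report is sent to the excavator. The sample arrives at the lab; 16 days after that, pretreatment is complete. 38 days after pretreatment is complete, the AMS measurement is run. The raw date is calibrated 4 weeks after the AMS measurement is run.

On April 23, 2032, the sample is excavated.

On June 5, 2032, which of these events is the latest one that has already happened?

The sample is excavated: Apr 23, 2032.
The sample arrives at the lab: Apr 23, 2032 + 29 days = May 22, 2032.
Pretreatment is complete: May 22, 2032 + 16 days = Jun 7, 2032.
The AMS measurement is run: Jun 7, 2032 + 38 days = Jul 15, 2032.
The raw date is calibrated: Jul 15, 2032 + 4 weeks = Aug 12, 2032.
The report is sent to the excavator: Aug 12, 2032 + 7 weeks = Sep 30, 2032.
Jun 5, 2032 falls between when the sample arrives at the lab (May 22, 2032) and when pretreatment is complete (Jun 7, 2032).

The sample arrives at the lab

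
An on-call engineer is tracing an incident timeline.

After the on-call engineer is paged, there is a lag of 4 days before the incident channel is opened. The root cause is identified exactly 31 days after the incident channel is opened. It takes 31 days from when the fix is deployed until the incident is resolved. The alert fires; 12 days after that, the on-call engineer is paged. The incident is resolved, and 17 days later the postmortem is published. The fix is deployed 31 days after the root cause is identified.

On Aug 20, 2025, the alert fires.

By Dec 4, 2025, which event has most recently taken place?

The alert fires: Aug 20, 2025.
The on-call engineer is paged: Aug 20, 2025 + 12 days = Sep 1, 2025.
The incident channel is opened: Sep 1, 2025 + 4 days = Sep 5, 2025.
The root cause is identified: Sep 5, 2025 + 31 days = Oct 6, 2025.
The fix is deployed: Oct 6, 2025 + 31 days = Nov 6, 2025.
The incident is resolved: Nov 6, 2025 + 31 days = Dec 7, 2025.
The postmortem is published: Dec 7, 2025 + 17 days = Dec 24, 2025.
Dec 4, 2025 falls between when the fix is deployed (Nov 6, 2025) and when the incident is resolved (Dec 7, 2025).

The fix is deployed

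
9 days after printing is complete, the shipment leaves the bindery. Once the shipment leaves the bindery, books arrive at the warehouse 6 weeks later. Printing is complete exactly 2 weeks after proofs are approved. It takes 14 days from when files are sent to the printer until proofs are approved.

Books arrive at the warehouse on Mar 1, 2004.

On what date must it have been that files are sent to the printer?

Books arrive at the warehouse: Mar 1, 2004.
The shipment leaves the bindery: Mar 1, 2004 − 6 weeks = Jan 19, 2004.
Printing is complete: Jan 19, 2004 − 9 days = Jan 10, 2004.
Proofs are approved: Jan 10, 2004 − 2 weeks = Dec 27, 2003.
Files are sent to the printer: Dec 27, 2003 − 14 days = Dec 13, 2003.

Dec 13, 2003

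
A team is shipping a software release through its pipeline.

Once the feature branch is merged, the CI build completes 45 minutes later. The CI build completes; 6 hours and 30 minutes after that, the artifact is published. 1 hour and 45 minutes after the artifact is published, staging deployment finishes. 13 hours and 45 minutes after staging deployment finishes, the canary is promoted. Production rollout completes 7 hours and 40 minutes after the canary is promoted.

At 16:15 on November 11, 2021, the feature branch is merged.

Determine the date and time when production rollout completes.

22:40 on November 12, 2021

The feature branch is merged: 16:15 Nov 11, 2021.
The CI build completes: 16:15 Nov 11, 2021 + 45m = 17:00 Nov 11, 2021.
The artifact is published: 17:00 Nov 11, 2021 + 6h30m = 23:30 Nov 11, 2021.
Staging deployment finishes: 23:30 Nov 11, 2021 + 1h45m = 01:15 Nov 12, 2021.
The canary is promoted: 01:15 Nov 12, 2021 + 13h45m = 15:00 Nov 12, 2021.
Production rollout completes: 15:00 Nov 12, 2021 + 7h40m = 22:40 Nov 12, 2021.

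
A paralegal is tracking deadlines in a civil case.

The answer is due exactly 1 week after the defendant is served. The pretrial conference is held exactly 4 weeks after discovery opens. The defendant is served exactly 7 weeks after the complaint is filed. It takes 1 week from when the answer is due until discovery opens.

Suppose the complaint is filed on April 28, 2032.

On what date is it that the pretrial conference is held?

July 28, 2032

The complaint is filed: Apr 28, 2032.
The defendant is served: Apr 28, 2032 + 7 weeks = Jun 16, 2032.
The answer is due: Jun 16, 2032 + 1 week = Jun 23, 2032.
Discovery opens: Jun 23, 2032 + 1 week = Jun 30, 2032.
The pretrial conference is held: Jun 30, 2032 + 4 weeks = Jul 28, 2032.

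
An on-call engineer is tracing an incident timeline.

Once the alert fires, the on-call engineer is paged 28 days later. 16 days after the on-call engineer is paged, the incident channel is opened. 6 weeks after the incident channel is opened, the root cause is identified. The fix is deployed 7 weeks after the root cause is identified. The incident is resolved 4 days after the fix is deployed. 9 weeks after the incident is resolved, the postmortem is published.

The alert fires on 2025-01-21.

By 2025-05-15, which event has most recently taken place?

The alert fires: Jan 21, 2025.
The on-call engineer is paged: Jan 21, 2025 + 28 days = Feb 18, 2025.
The incident channel is opened: Feb 18, 2025 + 16 days = Mar 6, 2025.
The root cause is identified: Mar 6, 2025 + 6 weeks = Apr 17, 2025.
The fix is deployed: Apr 17, 2025 + 7 weeks = Jun 5, 2025.
The incident is resolved: Jun 5, 2025 + 4 days = Jun 9, 2025.
The postmortem is published: Jun 9, 2025 + 9 weeks = Aug 11, 2025.
May 15, 2025 falls between when the root cause is identified (Apr 17, 2025) and when the fix is deployed (Jun 5, 2025).

The root cause is identified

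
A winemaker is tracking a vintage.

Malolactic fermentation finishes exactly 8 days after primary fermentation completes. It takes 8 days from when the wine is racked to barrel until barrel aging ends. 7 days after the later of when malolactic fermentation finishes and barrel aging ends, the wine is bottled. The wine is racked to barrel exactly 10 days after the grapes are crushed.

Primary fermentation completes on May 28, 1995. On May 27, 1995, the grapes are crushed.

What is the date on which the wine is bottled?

Jun 21, 1995

Primary fermentation completes: May 28, 1995.
Malolactic fermentation finishes: May 28, 1995 + 8 days = Jun 5, 1995.
The grapes are crushed: May 27, 1995.
The wine is racked to barrel: May 27, 1995 + 10 days = Jun 6, 1995.
Barrel aging ends: Jun 6, 1995 + 8 days = Jun 14, 1995.
Both prerequisites met — malolactic fermentation finishes (Jun 5, 1995), barrel aging ends (Jun 14, 1995); the later is Jun 14, 1995.
The wine is bottled: Jun 14, 1995 + 7 days = Jun 21, 1995.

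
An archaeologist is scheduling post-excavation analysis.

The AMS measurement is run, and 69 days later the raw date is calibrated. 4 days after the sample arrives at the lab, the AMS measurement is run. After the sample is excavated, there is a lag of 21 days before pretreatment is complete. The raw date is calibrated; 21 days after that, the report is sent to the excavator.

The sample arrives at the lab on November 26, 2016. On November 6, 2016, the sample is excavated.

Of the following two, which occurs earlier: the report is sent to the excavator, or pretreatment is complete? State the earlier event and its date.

Pretreatment is complete — November 27, 2016

The sample arrives at the lab: Nov 26, 2016.
The AMS measurement is run: Nov 26, 2016 + 4 days = Nov 30, 2016.
The raw date is calibrated: Nov 30, 2016 + 69 days = Feb 7, 2017.
The report is sent to the excavator: Feb 7, 2017 + 21 days = Feb 28, 2017.
The sample is excavated: Nov 6, 2016.
Pretreatment is complete: Nov 6, 2016 + 21 days = Nov 27, 2016.
Comparing: the report is sent to the excavator on Feb 28, 2017 vs pretreatment is complete on Nov 27, 2016. Earlier: pretreatment is complete.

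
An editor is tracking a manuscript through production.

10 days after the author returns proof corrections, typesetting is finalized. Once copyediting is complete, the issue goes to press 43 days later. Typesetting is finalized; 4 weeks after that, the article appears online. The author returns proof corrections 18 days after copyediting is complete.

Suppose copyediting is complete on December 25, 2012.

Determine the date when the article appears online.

February 19, 2013

Copyediting is complete: Dec 25, 2012.
The author returns proof corrections: Dec 25, 2012 + 18 days = Jan 12, 2013.
Typesetting is finalized: Jan 12, 2013 + 10 days = Jan 22, 2013.
The article appears online: Jan 22, 2013 + 4 weeks = Feb 19, 2013.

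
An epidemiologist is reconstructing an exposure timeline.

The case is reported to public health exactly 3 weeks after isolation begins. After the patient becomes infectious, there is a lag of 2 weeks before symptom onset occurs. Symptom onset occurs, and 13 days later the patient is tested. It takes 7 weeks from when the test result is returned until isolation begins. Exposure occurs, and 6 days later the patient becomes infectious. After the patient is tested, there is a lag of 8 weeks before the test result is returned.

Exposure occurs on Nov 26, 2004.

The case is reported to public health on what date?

Exposure occurs: Nov 26, 2004.
The patient becomes infectious: Nov 26, 2004 + 6 days = Dec 2, 2004.
Symptom onset occurs: Dec 2, 2004 + 2 weeks = Dec 16, 2004.
The patient is tested: Dec 16, 2004 + 13 days = Dec 29, 2004.
The test result is returned: Dec 29, 2004 + 8 weeks = Feb 23, 2005.
Isolation begins: Feb 23, 2005 + 7 weeks = Apr 13, 2005.
The case is reported to public health: Apr 13, 2005 + 3 weeks = May 4, 2005.

May 4, 2005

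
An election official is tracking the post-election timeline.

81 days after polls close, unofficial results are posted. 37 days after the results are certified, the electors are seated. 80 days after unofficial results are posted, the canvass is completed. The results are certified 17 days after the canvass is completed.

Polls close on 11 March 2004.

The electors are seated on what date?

12 October 2004

Polls close: Mar 11, 2004.
Unofficial results are posted: Mar 11, 2004 + 81 days = May 31, 2004.
The canvass is completed: May 31, 2004 + 80 days = Aug 19, 2004.
The results are certified: Aug 19, 2004 + 17 days = Sep 5, 2004.
The electors are seated: Sep 5, 2004 + 37 days = Oct 12, 2004.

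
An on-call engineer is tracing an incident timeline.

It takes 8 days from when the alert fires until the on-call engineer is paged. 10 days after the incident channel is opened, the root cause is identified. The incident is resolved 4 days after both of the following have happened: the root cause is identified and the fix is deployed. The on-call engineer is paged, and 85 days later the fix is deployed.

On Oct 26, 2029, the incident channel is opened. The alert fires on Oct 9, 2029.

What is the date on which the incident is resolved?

Jan 14, 2030

The incident channel is opened: Oct 26, 2029.
The root cause is identified: Oct 26, 2029 + 10 days = Nov 5, 2029.
The alert fires: Oct 9, 2029.
The on-call engineer is paged: Oct 9, 2029 + 8 days = Oct 17, 2029.
The fix is deployed: Oct 17, 2029 + 85 days = Jan 10, 2030.
Both prerequisites met — the root cause is identified (Nov 5, 2029), the fix is deployed (Jan 10, 2030); the later is Jan 10, 2030.
The incident is resolved: Jan 10, 2030 + 4 days = Jan 14, 2030.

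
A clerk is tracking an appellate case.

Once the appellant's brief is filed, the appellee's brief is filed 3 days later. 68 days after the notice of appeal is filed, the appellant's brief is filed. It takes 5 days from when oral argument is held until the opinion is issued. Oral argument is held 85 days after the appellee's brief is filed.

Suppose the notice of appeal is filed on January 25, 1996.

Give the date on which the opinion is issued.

July 4, 1996

The notice of appeal is filed: Jan 25, 1996.
The appellant's brief is filed: Jan 25, 1996 + 68 days = Apr 2, 1996.
The appellee's brief is filed: Apr 2, 1996 + 3 days = Apr 5, 1996.
Oral argument is held: Apr 5, 1996 + 85 days = Jun 29, 1996.
The opinion is issued: Jun 29, 1996 + 5 days = Jul 4, 1996.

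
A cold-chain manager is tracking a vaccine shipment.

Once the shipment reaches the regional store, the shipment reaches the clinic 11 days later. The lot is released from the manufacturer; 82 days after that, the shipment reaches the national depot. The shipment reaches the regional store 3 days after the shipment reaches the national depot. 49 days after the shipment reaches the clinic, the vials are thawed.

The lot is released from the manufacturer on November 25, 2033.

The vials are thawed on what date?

April 19, 2034

The lot is released from the manufacturer: Nov 25, 2033.
The shipment reaches the national depot: Nov 25, 2033 + 82 days = Feb 15, 2034.
The shipment reaches the regional store: Feb 15, 2034 + 3 days = Feb 18, 2034.
The shipment reaches the clinic: Feb 18, 2034 + 11 days = Mar 1, 2034.
The vials are thawed: Mar 1, 2034 + 49 days = Apr 19, 2034.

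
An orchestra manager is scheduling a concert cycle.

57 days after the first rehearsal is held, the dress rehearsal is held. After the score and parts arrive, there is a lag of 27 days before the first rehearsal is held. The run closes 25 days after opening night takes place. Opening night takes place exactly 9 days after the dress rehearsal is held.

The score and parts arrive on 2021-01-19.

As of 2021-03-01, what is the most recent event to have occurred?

The score and parts arrive: Jan 19, 2021.
The first rehearsal is held: Jan 19, 2021 + 27 days = Feb 15, 2021.
The dress rehearsal is held: Feb 15, 2021 + 57 days = Apr 13, 2021.
Opening night takes place: Apr 13, 2021 + 9 days = Apr 22, 2021.
The run closes: Apr 22, 2021 + 25 days = May 17, 2021.
Mar 1, 2021 falls between when the first rehearsal is held (Feb 15, 2021) and when the dress rehearsal is held (Apr 13, 2021).

The first rehearsal is held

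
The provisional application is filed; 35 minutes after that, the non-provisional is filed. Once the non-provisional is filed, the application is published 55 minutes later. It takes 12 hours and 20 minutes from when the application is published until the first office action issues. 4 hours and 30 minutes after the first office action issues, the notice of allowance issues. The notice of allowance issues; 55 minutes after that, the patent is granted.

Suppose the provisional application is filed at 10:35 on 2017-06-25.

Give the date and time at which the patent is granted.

05:50 on 2017-06-26

The provisional application is filed: 10:35 Jun 25, 2017.
The non-provisional is filed: 10:35 Jun 25, 2017 + 35m = 11:10 Jun 25, 2017.
The application is published: 11:10 Jun 25, 2017 + 55m = 12:05 Jun 25, 2017.
The first office action issues: 12:05 Jun 25, 2017 + 12h20m = 00:25 Jun 26, 2017.
The notice of allowance issues: 00:25 Jun 26, 2017 + 4h30m = 04:55 Jun 26, 2017.
The patent is granted: 04:55 Jun 26, 2017 + 55m = 05:50 Jun 26, 2017.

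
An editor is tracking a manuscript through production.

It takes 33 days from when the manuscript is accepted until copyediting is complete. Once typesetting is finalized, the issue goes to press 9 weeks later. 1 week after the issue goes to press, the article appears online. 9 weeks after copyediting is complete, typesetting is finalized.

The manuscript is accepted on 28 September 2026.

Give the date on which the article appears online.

The manuscript is accepted: Sep 28, 2026.
Copyediting is complete: Sep 28, 2026 + 33 days = Oct 31, 2026.
Typesetting is finalized: Oct 31, 2026 + 9 weeks = Jan 2, 2027.
The issue goes to press: Jan 2, 2027 + 9 weeks = Mar 6, 2027.
The article appears online: Mar 6, 2027 + 1 week = Mar 13, 2027.

13 March 2027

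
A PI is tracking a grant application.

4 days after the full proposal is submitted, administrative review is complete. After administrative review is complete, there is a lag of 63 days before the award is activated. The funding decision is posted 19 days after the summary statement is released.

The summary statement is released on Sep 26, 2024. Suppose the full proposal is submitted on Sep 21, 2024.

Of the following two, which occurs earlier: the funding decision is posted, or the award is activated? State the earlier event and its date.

The funding decision is posted — Oct 15, 2024

The summary statement is released: Sep 26, 2024.
The funding decision is posted: Sep 26, 2024 + 19 days = Oct 15, 2024.
The full proposal is submitted: Sep 21, 2024.
Administrative review is complete: Sep 21, 2024 + 4 days = Sep 25, 2024.
The award is activated: Sep 25, 2024 + 63 days = Nov 27, 2024.
Comparing: the funding decision is posted on Oct 15, 2024 vs the award is activated on Nov 27, 2024. Earlier: the funding decision is posted.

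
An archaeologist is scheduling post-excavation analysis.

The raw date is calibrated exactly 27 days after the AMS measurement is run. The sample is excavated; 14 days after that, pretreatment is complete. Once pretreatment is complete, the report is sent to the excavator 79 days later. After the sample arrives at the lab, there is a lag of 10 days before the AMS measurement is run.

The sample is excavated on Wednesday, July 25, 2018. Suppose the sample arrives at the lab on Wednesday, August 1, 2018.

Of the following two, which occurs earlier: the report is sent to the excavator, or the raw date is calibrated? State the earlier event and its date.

The raw date is calibrated — Friday, September 7, 2018

The sample is excavated: Jul 25, 2018.
Pretreatment is complete: Jul 25, 2018 + 14 days = Aug 8, 2018.
The report is sent to the excavator: Aug 8, 2018 + 79 days = Oct 26, 2018.
The sample arrives at the lab: Aug 1, 2018.
The AMS measurement is run: Aug 1, 2018 + 10 days = Aug 11, 2018.
The raw date is calibrated: Aug 11, 2018 + 27 days = Sep 7, 2018.
Comparing: the report is sent to the excavator on Oct 26, 2018 vs the raw date is calibrated on Sep 7, 2018. Earlier: the raw date is calibrated.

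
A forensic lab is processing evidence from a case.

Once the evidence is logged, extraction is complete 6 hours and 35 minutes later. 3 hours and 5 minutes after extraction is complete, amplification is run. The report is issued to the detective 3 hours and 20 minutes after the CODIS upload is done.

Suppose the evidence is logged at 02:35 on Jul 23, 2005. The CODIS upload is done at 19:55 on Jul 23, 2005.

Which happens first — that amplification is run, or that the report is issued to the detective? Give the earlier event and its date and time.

Amplification is run — 12:15 on Jul 23, 2005

The evidence is logged: 02:35 Jul 23, 2005.
Extraction is complete: 02:35 Jul 23, 2005 + 6h35m = 09:10 Jul 23, 2005.
Amplification is run: 09:10 Jul 23, 2005 + 3h05m = 12:15 Jul 23, 2005.
The CODIS upload is done: 19:55 Jul 23, 2005.
The report is issued to the detective: 19:55 Jul 23, 2005 + 3h20m = 23:15 Jul 23, 2005.
Comparing: amplification is run at 12:15 Jul 23, 2005 vs the report is issued to the detective at 23:15 Jul 23, 2005. Earlier: amplification is run.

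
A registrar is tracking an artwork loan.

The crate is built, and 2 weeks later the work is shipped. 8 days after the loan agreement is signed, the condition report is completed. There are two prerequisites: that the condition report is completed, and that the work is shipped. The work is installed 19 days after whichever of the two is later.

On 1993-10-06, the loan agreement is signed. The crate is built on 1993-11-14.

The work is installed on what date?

The loan agreement is signed: Oct 6, 1993.
The condition report is completed: Oct 6, 1993 + 8 days = Oct 14, 1993.
The crate is built: Nov 14, 1993.
The work is shipped: Nov 14, 1993 + 2 weeks = Nov 28, 1993.
Both prerequisites met — the condition report is completed (Oct 14, 1993), the work is shipped (Nov 28, 1993); the later is Nov 28, 1993.
The work is installed: Nov 28, 1993 + 19 days = Dec 17, 1993.

1993-12-17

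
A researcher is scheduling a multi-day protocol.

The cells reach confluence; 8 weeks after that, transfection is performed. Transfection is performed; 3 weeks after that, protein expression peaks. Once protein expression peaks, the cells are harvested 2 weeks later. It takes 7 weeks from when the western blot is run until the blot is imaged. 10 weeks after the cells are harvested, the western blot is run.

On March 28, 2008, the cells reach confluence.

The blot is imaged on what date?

October 24, 2008

The cells reach confluence: Mar 28, 2008.
Transfection is performed: Mar 28, 2008 + 8 weeks = May 23, 2008.
Protein expression peaks: May 23, 2008 + 3 weeks = Jun 13, 2008.
The cells are harvested: Jun 13, 2008 + 2 weeks = Jun 27, 2008.
The western blot is run: Jun 27, 2008 + 10 weeks = Sep 5, 2008.
The blot is imaged: Sep 5, 2008 + 7 weeks = Oct 24, 2008.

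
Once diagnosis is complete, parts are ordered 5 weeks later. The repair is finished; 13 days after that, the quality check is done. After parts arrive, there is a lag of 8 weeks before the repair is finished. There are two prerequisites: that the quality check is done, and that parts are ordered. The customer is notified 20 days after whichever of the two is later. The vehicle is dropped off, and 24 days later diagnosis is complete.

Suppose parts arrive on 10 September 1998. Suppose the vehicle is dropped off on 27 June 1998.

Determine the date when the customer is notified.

8 December 1998

Parts arrive: Sep 10, 1998.
The repair is finished: Sep 10, 1998 + 8 weeks = Nov 5, 1998.
The quality check is done: Nov 5, 1998 + 13 days = Nov 18, 1998.
The vehicle is dropped off: Jun 27, 1998.
Diagnosis is complete: Jun 27, 1998 + 24 days = Jul 21, 1998.
Parts are ordered: Jul 21, 1998 + 5 weeks = Aug 25, 1998.
Both prerequisites met — the quality check is done (Nov 18, 1998), parts are ordered (Aug 25, 1998); the later is Nov 18, 1998.
The customer is notified: Nov 18, 1998 + 20 days = Dec 8, 1998.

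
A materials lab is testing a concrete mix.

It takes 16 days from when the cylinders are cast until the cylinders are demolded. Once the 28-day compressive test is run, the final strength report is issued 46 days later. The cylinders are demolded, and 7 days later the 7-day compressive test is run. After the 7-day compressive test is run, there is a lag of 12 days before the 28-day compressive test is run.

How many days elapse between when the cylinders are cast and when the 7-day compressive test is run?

23 days

Causal path: the cylinders are cast → the cylinders are demolded → the 7-day compressive test is run.
Total delay along the path: 16 + 7 = 23 days.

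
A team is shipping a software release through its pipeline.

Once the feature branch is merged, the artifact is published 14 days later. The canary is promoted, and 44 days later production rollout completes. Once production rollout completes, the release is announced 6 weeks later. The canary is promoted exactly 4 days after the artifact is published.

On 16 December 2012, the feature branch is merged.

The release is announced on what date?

30 March 2013

The feature branch is merged: Dec 16, 2012.
The artifact is published: Dec 16, 2012 + 14 days = Dec 30, 2012.
The canary is promoted: Dec 30, 2012 + 4 days = Jan 3, 2013.
Production rollout completes: Jan 3, 2013 + 44 days = Feb 16, 2013.
The release is announced: Feb 16, 2013 + 6 weeks = Mar 30, 2013.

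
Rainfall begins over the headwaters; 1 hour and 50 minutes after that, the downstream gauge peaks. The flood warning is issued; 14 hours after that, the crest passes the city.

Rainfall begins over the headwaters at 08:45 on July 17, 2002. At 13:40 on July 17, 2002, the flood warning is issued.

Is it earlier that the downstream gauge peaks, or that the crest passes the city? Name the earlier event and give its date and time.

The downstream gauge peaks — 10:35 on July 17, 2002

Rainfall begins over the headwaters: 08:45 Jul 17, 2002.
The downstream gauge peaks: 08:45 Jul 17, 2002 + 1h50m = 10:35 Jul 17, 2002.
The flood warning is issued: 13:40 Jul 17, 2002.
The crest passes the city: 13:40 Jul 17, 2002 + 14h = 03:40 Jul 18, 2002.
Comparing: the downstream gauge peaks at 10:35 Jul 17, 2002 vs the crest passes the city at 03:40 Jul 18, 2002. Earlier: the downstream gauge peaks.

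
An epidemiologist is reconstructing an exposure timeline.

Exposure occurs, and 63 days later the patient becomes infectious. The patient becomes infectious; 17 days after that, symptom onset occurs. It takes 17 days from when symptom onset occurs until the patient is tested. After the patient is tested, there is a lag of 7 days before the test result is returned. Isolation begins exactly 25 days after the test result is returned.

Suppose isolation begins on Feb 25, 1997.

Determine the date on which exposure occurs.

Isolation begins: Feb 25, 1997.
The test result is returned: Feb 25, 1997 − 25 days = Jan 31, 1997.
The patient is tested: Jan 31, 1997 − 7 days = Jan 24, 1997.
Symptom onset occurs: Jan 24, 1997 − 17 days = Jan 7, 1997.
The patient becomes infectious: Jan 7, 1997 − 17 days = Dec 21, 1996.
Exposure occurs: Dec 21, 1996 − 63 days = Oct 19, 1996.

Oct 19, 1996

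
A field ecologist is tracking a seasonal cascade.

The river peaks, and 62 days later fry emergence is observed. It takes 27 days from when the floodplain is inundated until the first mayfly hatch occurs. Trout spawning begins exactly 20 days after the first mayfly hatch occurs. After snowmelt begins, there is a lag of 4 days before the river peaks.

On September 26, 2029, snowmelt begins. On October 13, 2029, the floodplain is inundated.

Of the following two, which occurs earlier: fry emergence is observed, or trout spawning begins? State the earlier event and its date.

Trout spawning begins — November 29, 2029

Snowmelt begins: Sep 26, 2029.
The river peaks: Sep 26, 2029 + 4 days = Sep 30, 2029.
Fry emergence is observed: Sep 30, 2029 + 62 days = Dec 1, 2029.
The floodplain is inundated: Oct 13, 2029.
The first mayfly hatch occurs: Oct 13, 2029 + 27 days = Nov 9, 2029.
Trout spawning begins: Nov 9, 2029 + 20 days = Nov 29, 2029.
Comparing: fry emergence is observed on Dec 1, 2029 vs trout spawning begins on Nov 29, 2029. Earlier: trout spawning begins.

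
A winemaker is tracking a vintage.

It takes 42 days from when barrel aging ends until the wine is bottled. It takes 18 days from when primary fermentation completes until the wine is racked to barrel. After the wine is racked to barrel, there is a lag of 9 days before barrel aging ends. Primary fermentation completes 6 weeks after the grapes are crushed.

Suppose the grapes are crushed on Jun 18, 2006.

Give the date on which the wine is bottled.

The grapes are crushed: Jun 18, 2006.
Primary fermentation completes: Jun 18, 2006 + 6 weeks = Jul 30, 2006.
The wine is racked to barrel: Jul 30, 2006 + 18 days = Aug 17, 2006.
Barrel aging ends: Aug 17, 2006 + 9 days = Aug 26, 2006.
The wine is bottled: Aug 26, 2006 + 42 days = Oct 7, 2006.

Oct 7, 2006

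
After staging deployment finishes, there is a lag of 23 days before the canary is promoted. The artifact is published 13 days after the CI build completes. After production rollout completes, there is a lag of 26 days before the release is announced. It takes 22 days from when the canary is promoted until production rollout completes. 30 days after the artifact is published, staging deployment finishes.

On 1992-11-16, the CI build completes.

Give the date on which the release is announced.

The CI build completes: Nov 16, 1992.
The artifact is published: Nov 16, 1992 + 13 days = Nov 29, 1992.
Staging deployment finishes: Nov 29, 1992 + 30 days = Dec 29, 1992.
The canary is promoted: Dec 29, 1992 + 23 days = Jan 21, 1993.
Production rollout completes: Jan 21, 1993 + 22 days = Feb 12, 1993.
The release is announced: Feb 12, 1993 + 26 days = Mar 10, 1993.

1993-03-10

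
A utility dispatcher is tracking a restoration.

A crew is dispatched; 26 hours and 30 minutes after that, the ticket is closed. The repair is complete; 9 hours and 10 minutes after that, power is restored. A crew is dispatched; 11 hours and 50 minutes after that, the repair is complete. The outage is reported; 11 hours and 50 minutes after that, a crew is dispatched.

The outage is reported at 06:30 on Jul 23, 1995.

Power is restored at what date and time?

The outage is reported: 06:30 Jul 23, 1995.
A crew is dispatched: 06:30 Jul 23, 1995 + 11h50m = 18:20 Jul 23, 1995.
The repair is complete: 18:20 Jul 23, 1995 + 11h50m = 06:10 Jul 24, 1995.
Power is restored: 06:10 Jul 24, 1995 + 9h10m = 15:20 Jul 24, 1995.

15:20 on Jul 24, 1995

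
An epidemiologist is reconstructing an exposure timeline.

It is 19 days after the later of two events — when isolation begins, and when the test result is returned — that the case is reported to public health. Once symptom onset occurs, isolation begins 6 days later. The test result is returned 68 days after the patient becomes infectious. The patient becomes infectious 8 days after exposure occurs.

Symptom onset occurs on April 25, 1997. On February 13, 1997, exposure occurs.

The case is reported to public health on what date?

Symptom onset occurs: Apr 25, 1997.
Isolation begins: Apr 25, 1997 + 6 days = May 1, 1997.
Exposure occurs: Feb 13, 1997.
The patient becomes infectious: Feb 13, 1997 + 8 days = Feb 21, 1997.
The test result is returned: Feb 21, 1997 + 68 days = Apr 30, 1997.
Both prerequisites met — isolation begins (May 1, 1997), the test result is returned (Apr 30, 1997); the later is May 1, 1997.
The case is reported to public health: May 1, 1997 + 19 days = May 20, 1997.

May 20, 1997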